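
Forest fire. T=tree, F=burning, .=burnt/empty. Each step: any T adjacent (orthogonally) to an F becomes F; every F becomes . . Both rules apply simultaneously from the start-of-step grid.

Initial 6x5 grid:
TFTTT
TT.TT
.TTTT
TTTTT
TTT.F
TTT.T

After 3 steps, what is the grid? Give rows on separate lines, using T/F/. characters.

Step 1: 5 trees catch fire, 2 burn out
  F.FTT
  TF.TT
  .TTTT
  TTTTF
  TTT..
  TTT.F
Step 2: 5 trees catch fire, 5 burn out
  ...FT
  F..TT
  .FTTF
  TTTF.
  TTT..
  TTT..
Step 3: 7 trees catch fire, 5 burn out
  ....F
  ...FF
  ..FF.
  TFF..
  TTT..
  TTT..

....F
...FF
..FF.
TFF..
TTT..
TTT..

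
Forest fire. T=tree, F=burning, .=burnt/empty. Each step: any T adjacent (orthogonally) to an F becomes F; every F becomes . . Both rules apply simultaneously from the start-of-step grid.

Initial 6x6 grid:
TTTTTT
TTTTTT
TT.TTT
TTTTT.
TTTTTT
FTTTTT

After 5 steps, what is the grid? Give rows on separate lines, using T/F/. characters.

Step 1: 2 trees catch fire, 1 burn out
  TTTTTT
  TTTTTT
  TT.TTT
  TTTTT.
  FTTTTT
  .FTTTT
Step 2: 3 trees catch fire, 2 burn out
  TTTTTT
  TTTTTT
  TT.TTT
  FTTTT.
  .FTTTT
  ..FTTT
Step 3: 4 trees catch fire, 3 burn out
  TTTTTT
  TTTTTT
  FT.TTT
  .FTTT.
  ..FTTT
  ...FTT
Step 4: 5 trees catch fire, 4 burn out
  TTTTTT
  FTTTTT
  .F.TTT
  ..FTT.
  ...FTT
  ....FT
Step 5: 5 trees catch fire, 5 burn out
  FTTTTT
  .FTTTT
  ...TTT
  ...FT.
  ....FT
  .....F

FTTTTT
.FTTTT
...TTT
...FT.
....FT
.....F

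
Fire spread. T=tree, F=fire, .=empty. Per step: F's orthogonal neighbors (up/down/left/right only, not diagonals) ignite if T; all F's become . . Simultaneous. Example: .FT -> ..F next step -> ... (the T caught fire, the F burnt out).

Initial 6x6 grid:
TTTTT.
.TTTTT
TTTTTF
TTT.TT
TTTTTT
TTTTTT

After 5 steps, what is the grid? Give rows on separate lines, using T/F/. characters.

Step 1: 3 trees catch fire, 1 burn out
  TTTTT.
  .TTTTF
  TTTTF.
  TTT.TF
  TTTTTT
  TTTTTT
Step 2: 4 trees catch fire, 3 burn out
  TTTTT.
  .TTTF.
  TTTF..
  TTT.F.
  TTTTTF
  TTTTTT
Step 3: 5 trees catch fire, 4 burn out
  TTTTF.
  .TTF..
  TTF...
  TTT...
  TTTTF.
  TTTTTF
Step 4: 6 trees catch fire, 5 burn out
  TTTF..
  .TF...
  TF....
  TTF...
  TTTF..
  TTTTF.
Step 5: 6 trees catch fire, 6 burn out
  TTF...
  .F....
  F.....
  TF....
  TTF...
  TTTF..

TTF...
.F....
F.....
TF....
TTF...
TTTF..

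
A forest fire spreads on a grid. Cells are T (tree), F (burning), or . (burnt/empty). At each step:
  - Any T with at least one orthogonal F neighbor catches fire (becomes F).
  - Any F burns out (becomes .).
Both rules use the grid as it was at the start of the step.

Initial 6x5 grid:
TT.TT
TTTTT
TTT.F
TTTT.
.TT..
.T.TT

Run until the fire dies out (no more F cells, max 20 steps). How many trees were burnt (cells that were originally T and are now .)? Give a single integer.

Step 1: +1 fires, +1 burnt (F count now 1)
Step 2: +2 fires, +1 burnt (F count now 2)
Step 3: +2 fires, +2 burnt (F count now 2)
Step 4: +2 fires, +2 burnt (F count now 2)
Step 5: +4 fires, +2 burnt (F count now 4)
Step 6: +5 fires, +4 burnt (F count now 5)
Step 7: +2 fires, +5 burnt (F count now 2)
Step 8: +1 fires, +2 burnt (F count now 1)
Step 9: +0 fires, +1 burnt (F count now 0)
Fire out after step 9
Initially T: 21, now '.': 28
Total burnt (originally-T cells now '.'): 19

Answer: 19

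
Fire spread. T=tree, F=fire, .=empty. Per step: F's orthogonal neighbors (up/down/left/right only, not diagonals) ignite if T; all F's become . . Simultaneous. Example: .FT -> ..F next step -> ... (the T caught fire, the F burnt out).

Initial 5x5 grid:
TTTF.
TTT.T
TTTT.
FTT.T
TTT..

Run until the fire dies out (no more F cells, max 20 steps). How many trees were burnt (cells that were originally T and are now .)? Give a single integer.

Answer: 15

Derivation:
Step 1: +4 fires, +2 burnt (F count now 4)
Step 2: +6 fires, +4 burnt (F count now 6)
Step 3: +4 fires, +6 burnt (F count now 4)
Step 4: +1 fires, +4 burnt (F count now 1)
Step 5: +0 fires, +1 burnt (F count now 0)
Fire out after step 5
Initially T: 17, now '.': 23
Total burnt (originally-T cells now '.'): 15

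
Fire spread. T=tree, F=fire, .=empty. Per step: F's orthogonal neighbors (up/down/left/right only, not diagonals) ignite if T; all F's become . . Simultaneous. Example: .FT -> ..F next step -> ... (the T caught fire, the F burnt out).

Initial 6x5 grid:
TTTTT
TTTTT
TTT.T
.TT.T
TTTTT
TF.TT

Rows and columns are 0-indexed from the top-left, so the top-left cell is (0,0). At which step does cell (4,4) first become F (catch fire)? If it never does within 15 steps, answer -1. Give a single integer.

Step 1: cell (4,4)='T' (+2 fires, +1 burnt)
Step 2: cell (4,4)='T' (+3 fires, +2 burnt)
Step 3: cell (4,4)='T' (+3 fires, +3 burnt)
Step 4: cell (4,4)='F' (+5 fires, +3 burnt)
  -> target ignites at step 4
Step 5: cell (4,4)='.' (+5 fires, +5 burnt)
Step 6: cell (4,4)='.' (+4 fires, +5 burnt)
Step 7: cell (4,4)='.' (+2 fires, +4 burnt)
Step 8: cell (4,4)='.' (+1 fires, +2 burnt)
Step 9: cell (4,4)='.' (+0 fires, +1 burnt)
  fire out at step 9

4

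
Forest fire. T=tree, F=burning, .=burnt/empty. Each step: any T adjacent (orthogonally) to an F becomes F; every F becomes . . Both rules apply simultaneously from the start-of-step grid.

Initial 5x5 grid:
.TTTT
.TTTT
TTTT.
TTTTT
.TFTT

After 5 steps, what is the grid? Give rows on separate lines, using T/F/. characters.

Step 1: 3 trees catch fire, 1 burn out
  .TTTT
  .TTTT
  TTTT.
  TTFTT
  .F.FT
Step 2: 4 trees catch fire, 3 burn out
  .TTTT
  .TTTT
  TTFT.
  TF.FT
  ....F
Step 3: 5 trees catch fire, 4 burn out
  .TTTT
  .TFTT
  TF.F.
  F...F
  .....
Step 4: 4 trees catch fire, 5 burn out
  .TFTT
  .F.FT
  F....
  .....
  .....
Step 5: 3 trees catch fire, 4 burn out
  .F.FT
  ....F
  .....
  .....
  .....

.F.FT
....F
.....
.....
.....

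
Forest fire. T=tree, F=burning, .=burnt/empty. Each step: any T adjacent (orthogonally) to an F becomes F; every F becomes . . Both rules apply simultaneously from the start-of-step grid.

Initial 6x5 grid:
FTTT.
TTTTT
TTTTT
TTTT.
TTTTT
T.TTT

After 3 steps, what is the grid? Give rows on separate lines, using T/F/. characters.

Step 1: 2 trees catch fire, 1 burn out
  .FTT.
  FTTTT
  TTTTT
  TTTT.
  TTTTT
  T.TTT
Step 2: 3 trees catch fire, 2 burn out
  ..FT.
  .FTTT
  FTTTT
  TTTT.
  TTTTT
  T.TTT
Step 3: 4 trees catch fire, 3 burn out
  ...F.
  ..FTT
  .FTTT
  FTTT.
  TTTTT
  T.TTT

...F.
..FTT
.FTTT
FTTT.
TTTTT
T.TTT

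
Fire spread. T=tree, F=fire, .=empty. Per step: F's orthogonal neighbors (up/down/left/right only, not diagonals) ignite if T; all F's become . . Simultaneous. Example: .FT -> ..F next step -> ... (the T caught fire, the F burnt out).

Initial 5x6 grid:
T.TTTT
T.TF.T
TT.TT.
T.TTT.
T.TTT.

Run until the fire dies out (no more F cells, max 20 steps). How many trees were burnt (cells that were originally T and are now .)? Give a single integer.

Answer: 14

Derivation:
Step 1: +3 fires, +1 burnt (F count now 3)
Step 2: +4 fires, +3 burnt (F count now 4)
Step 3: +4 fires, +4 burnt (F count now 4)
Step 4: +3 fires, +4 burnt (F count now 3)
Step 5: +0 fires, +3 burnt (F count now 0)
Fire out after step 5
Initially T: 20, now '.': 24
Total burnt (originally-T cells now '.'): 14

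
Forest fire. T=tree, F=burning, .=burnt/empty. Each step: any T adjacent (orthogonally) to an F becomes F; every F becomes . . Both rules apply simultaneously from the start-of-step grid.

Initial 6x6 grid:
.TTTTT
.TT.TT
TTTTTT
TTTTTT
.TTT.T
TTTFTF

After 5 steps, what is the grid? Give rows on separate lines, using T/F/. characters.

Step 1: 4 trees catch fire, 2 burn out
  .TTTTT
  .TT.TT
  TTTTTT
  TTTTTT
  .TTF.F
  TTF.F.
Step 2: 4 trees catch fire, 4 burn out
  .TTTTT
  .TT.TT
  TTTTTT
  TTTFTF
  .TF...
  TF....
Step 3: 6 trees catch fire, 4 burn out
  .TTTTT
  .TT.TT
  TTTFTF
  TTF.F.
  .F....
  F.....
Step 4: 4 trees catch fire, 6 burn out
  .TTTTT
  .TT.TF
  TTF.F.
  TF....
  ......
  ......
Step 5: 5 trees catch fire, 4 burn out
  .TTTTF
  .TF.F.
  TF....
  F.....
  ......
  ......

.TTTTF
.TF.F.
TF....
F.....
......
......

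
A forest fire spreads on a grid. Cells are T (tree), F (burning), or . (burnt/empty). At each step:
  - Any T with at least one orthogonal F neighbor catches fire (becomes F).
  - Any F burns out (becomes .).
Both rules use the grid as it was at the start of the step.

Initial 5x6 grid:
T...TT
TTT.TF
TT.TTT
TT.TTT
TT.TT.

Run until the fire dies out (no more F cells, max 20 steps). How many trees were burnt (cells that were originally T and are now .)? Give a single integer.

Answer: 11

Derivation:
Step 1: +3 fires, +1 burnt (F count now 3)
Step 2: +3 fires, +3 burnt (F count now 3)
Step 3: +2 fires, +3 burnt (F count now 2)
Step 4: +2 fires, +2 burnt (F count now 2)
Step 5: +1 fires, +2 burnt (F count now 1)
Step 6: +0 fires, +1 burnt (F count now 0)
Fire out after step 6
Initially T: 21, now '.': 20
Total burnt (originally-T cells now '.'): 11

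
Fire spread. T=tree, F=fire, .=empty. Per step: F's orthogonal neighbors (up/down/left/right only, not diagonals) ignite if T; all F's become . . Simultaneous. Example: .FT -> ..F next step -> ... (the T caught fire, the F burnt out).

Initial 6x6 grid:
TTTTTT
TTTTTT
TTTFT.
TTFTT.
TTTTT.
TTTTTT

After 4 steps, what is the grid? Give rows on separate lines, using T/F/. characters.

Step 1: 6 trees catch fire, 2 burn out
  TTTTTT
  TTTFTT
  TTF.F.
  TF.FT.
  TTFTT.
  TTTTTT
Step 2: 9 trees catch fire, 6 burn out
  TTTFTT
  TTF.FT
  TF....
  F...F.
  TF.FT.
  TTFTTT
Step 3: 9 trees catch fire, 9 burn out
  TTF.FT
  TF...F
  F.....
  ......
  F...F.
  TF.FTT
Step 4: 5 trees catch fire, 9 burn out
  TF...F
  F.....
  ......
  ......
  ......
  F...FT

TF...F
F.....
......
......
......
F...FT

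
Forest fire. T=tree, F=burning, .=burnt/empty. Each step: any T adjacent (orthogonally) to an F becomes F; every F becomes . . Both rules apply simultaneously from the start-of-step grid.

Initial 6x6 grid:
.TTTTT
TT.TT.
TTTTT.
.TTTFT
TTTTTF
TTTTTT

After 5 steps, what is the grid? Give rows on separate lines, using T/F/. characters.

Step 1: 5 trees catch fire, 2 burn out
  .TTTTT
  TT.TT.
  TTTTF.
  .TTF.F
  TTTTF.
  TTTTTF
Step 2: 5 trees catch fire, 5 burn out
  .TTTTT
  TT.TF.
  TTTF..
  .TF...
  TTTF..
  TTTTF.
Step 3: 6 trees catch fire, 5 burn out
  .TTTFT
  TT.F..
  TTF...
  .F....
  TTF...
  TTTF..
Step 4: 5 trees catch fire, 6 burn out
  .TTF.F
  TT....
  TF....
  ......
  TF....
  TTF...
Step 5: 5 trees catch fire, 5 burn out
  .TF...
  TF....
  F.....
  ......
  F.....
  TF....

.TF...
TF....
F.....
......
F.....
TF....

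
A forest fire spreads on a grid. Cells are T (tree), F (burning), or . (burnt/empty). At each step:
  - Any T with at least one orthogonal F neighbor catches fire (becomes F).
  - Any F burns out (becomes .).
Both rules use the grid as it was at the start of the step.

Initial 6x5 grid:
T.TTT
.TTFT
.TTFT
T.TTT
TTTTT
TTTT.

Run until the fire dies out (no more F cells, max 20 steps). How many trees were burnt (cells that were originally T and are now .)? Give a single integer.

Answer: 22

Derivation:
Step 1: +6 fires, +2 burnt (F count now 6)
Step 2: +7 fires, +6 burnt (F count now 7)
Step 3: +3 fires, +7 burnt (F count now 3)
Step 4: +2 fires, +3 burnt (F count now 2)
Step 5: +2 fires, +2 burnt (F count now 2)
Step 6: +2 fires, +2 burnt (F count now 2)
Step 7: +0 fires, +2 burnt (F count now 0)
Fire out after step 7
Initially T: 23, now '.': 29
Total burnt (originally-T cells now '.'): 22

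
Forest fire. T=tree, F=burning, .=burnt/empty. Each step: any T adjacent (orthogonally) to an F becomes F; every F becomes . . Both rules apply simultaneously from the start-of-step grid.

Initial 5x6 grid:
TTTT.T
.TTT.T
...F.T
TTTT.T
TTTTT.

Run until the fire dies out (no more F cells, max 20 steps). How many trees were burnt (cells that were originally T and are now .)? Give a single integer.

Answer: 16

Derivation:
Step 1: +2 fires, +1 burnt (F count now 2)
Step 2: +4 fires, +2 burnt (F count now 4)
Step 3: +5 fires, +4 burnt (F count now 5)
Step 4: +3 fires, +5 burnt (F count now 3)
Step 5: +2 fires, +3 burnt (F count now 2)
Step 6: +0 fires, +2 burnt (F count now 0)
Fire out after step 6
Initially T: 20, now '.': 26
Total burnt (originally-T cells now '.'): 16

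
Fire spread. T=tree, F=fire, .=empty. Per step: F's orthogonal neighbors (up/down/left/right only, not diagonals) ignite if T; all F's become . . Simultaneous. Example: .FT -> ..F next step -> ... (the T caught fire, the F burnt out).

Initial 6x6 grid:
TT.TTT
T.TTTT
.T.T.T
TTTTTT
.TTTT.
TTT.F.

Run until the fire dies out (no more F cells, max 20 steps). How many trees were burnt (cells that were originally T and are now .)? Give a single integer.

Answer: 23

Derivation:
Step 1: +1 fires, +1 burnt (F count now 1)
Step 2: +2 fires, +1 burnt (F count now 2)
Step 3: +3 fires, +2 burnt (F count now 3)
Step 4: +5 fires, +3 burnt (F count now 5)
Step 5: +4 fires, +5 burnt (F count now 4)
Step 6: +7 fires, +4 burnt (F count now 7)
Step 7: +1 fires, +7 burnt (F count now 1)
Step 8: +0 fires, +1 burnt (F count now 0)
Fire out after step 8
Initially T: 26, now '.': 33
Total burnt (originally-T cells now '.'): 23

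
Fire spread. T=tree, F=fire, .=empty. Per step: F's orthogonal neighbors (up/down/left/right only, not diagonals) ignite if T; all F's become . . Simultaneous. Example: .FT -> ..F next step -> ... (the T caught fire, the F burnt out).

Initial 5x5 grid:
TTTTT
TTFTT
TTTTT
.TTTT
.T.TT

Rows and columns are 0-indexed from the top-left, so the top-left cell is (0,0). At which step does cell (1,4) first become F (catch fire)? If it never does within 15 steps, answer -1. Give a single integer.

Step 1: cell (1,4)='T' (+4 fires, +1 burnt)
Step 2: cell (1,4)='F' (+7 fires, +4 burnt)
  -> target ignites at step 2
Step 3: cell (1,4)='.' (+6 fires, +7 burnt)
Step 4: cell (1,4)='.' (+3 fires, +6 burnt)
Step 5: cell (1,4)='.' (+1 fires, +3 burnt)
Step 6: cell (1,4)='.' (+0 fires, +1 burnt)
  fire out at step 6

2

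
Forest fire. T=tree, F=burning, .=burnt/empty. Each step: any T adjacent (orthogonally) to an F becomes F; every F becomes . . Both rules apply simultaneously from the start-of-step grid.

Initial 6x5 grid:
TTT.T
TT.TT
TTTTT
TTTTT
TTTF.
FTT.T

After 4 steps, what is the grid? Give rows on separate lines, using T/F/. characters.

Step 1: 4 trees catch fire, 2 burn out
  TTT.T
  TT.TT
  TTTTT
  TTTFT
  FTF..
  .FT.T
Step 2: 6 trees catch fire, 4 burn out
  TTT.T
  TT.TT
  TTTFT
  FTF.F
  .F...
  ..F.T
Step 3: 5 trees catch fire, 6 burn out
  TTT.T
  TT.FT
  FTF.F
  .F...
  .....
  ....T
Step 4: 3 trees catch fire, 5 burn out
  TTT.T
  FT..F
  .F...
  .....
  .....
  ....T

TTT.T
FT..F
.F...
.....
.....
....T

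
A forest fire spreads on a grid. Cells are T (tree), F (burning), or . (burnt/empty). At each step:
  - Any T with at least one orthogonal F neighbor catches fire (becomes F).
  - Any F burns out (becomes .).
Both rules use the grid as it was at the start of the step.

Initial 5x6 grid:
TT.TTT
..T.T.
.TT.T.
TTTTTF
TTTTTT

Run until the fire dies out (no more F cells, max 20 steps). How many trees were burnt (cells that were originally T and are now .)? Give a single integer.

Answer: 19

Derivation:
Step 1: +2 fires, +1 burnt (F count now 2)
Step 2: +3 fires, +2 burnt (F count now 3)
Step 3: +3 fires, +3 burnt (F count now 3)
Step 4: +4 fires, +3 burnt (F count now 4)
Step 5: +6 fires, +4 burnt (F count now 6)
Step 6: +1 fires, +6 burnt (F count now 1)
Step 7: +0 fires, +1 burnt (F count now 0)
Fire out after step 7
Initially T: 21, now '.': 28
Total burnt (originally-T cells now '.'): 19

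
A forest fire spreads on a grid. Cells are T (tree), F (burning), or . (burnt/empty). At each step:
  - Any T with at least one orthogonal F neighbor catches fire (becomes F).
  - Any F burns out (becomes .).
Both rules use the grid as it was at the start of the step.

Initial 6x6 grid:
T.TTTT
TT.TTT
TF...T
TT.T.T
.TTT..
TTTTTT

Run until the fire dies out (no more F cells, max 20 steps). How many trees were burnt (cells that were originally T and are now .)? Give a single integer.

Step 1: +3 fires, +1 burnt (F count now 3)
Step 2: +3 fires, +3 burnt (F count now 3)
Step 3: +3 fires, +3 burnt (F count now 3)
Step 4: +3 fires, +3 burnt (F count now 3)
Step 5: +2 fires, +3 burnt (F count now 2)
Step 6: +1 fires, +2 burnt (F count now 1)
Step 7: +1 fires, +1 burnt (F count now 1)
Step 8: +0 fires, +1 burnt (F count now 0)
Fire out after step 8
Initially T: 25, now '.': 27
Total burnt (originally-T cells now '.'): 16

Answer: 16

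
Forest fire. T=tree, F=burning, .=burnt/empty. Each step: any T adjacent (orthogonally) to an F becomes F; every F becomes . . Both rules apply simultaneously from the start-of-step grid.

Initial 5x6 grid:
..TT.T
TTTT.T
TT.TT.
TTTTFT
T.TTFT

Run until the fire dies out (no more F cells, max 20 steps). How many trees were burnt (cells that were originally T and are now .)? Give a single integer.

Step 1: +5 fires, +2 burnt (F count now 5)
Step 2: +3 fires, +5 burnt (F count now 3)
Step 3: +2 fires, +3 burnt (F count now 2)
Step 4: +4 fires, +2 burnt (F count now 4)
Step 5: +4 fires, +4 burnt (F count now 4)
Step 6: +1 fires, +4 burnt (F count now 1)
Step 7: +0 fires, +1 burnt (F count now 0)
Fire out after step 7
Initially T: 21, now '.': 28
Total burnt (originally-T cells now '.'): 19

Answer: 19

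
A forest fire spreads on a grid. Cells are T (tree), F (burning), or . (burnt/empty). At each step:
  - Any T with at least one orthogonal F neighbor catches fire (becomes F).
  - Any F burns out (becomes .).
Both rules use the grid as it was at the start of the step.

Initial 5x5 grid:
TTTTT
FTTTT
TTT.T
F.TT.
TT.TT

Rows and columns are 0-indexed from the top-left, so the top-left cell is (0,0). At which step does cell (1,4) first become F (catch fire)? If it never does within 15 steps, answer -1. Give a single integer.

Step 1: cell (1,4)='T' (+4 fires, +2 burnt)
Step 2: cell (1,4)='T' (+4 fires, +4 burnt)
Step 3: cell (1,4)='T' (+3 fires, +4 burnt)
Step 4: cell (1,4)='F' (+3 fires, +3 burnt)
  -> target ignites at step 4
Step 5: cell (1,4)='.' (+3 fires, +3 burnt)
Step 6: cell (1,4)='.' (+1 fires, +3 burnt)
Step 7: cell (1,4)='.' (+1 fires, +1 burnt)
Step 8: cell (1,4)='.' (+0 fires, +1 burnt)
  fire out at step 8

4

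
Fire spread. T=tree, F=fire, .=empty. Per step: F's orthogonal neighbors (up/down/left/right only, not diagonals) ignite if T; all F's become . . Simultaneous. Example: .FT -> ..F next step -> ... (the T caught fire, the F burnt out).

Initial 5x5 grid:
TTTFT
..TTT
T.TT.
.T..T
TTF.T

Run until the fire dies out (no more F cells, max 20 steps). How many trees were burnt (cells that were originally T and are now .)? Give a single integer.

Answer: 12

Derivation:
Step 1: +4 fires, +2 burnt (F count now 4)
Step 2: +6 fires, +4 burnt (F count now 6)
Step 3: +2 fires, +6 burnt (F count now 2)
Step 4: +0 fires, +2 burnt (F count now 0)
Fire out after step 4
Initially T: 15, now '.': 22
Total burnt (originally-T cells now '.'): 12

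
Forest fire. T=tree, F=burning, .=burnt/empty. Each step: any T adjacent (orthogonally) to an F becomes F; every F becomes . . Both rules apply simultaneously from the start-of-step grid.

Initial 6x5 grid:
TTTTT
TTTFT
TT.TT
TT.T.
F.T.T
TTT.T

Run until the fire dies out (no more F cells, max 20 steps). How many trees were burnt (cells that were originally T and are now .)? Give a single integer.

Step 1: +6 fires, +2 burnt (F count now 6)
Step 2: +8 fires, +6 burnt (F count now 8)
Step 3: +4 fires, +8 burnt (F count now 4)
Step 4: +2 fires, +4 burnt (F count now 2)
Step 5: +0 fires, +2 burnt (F count now 0)
Fire out after step 5
Initially T: 22, now '.': 28
Total burnt (originally-T cells now '.'): 20

Answer: 20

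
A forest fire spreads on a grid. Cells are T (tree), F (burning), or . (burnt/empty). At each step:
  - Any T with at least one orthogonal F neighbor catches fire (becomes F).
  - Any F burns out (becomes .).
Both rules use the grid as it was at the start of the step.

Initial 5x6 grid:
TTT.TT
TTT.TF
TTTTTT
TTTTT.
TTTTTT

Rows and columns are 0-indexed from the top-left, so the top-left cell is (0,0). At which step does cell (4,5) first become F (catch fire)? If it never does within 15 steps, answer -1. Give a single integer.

Step 1: cell (4,5)='T' (+3 fires, +1 burnt)
Step 2: cell (4,5)='T' (+2 fires, +3 burnt)
Step 3: cell (4,5)='T' (+2 fires, +2 burnt)
Step 4: cell (4,5)='T' (+3 fires, +2 burnt)
Step 5: cell (4,5)='F' (+5 fires, +3 burnt)
  -> target ignites at step 5
Step 6: cell (4,5)='.' (+5 fires, +5 burnt)
Step 7: cell (4,5)='.' (+4 fires, +5 burnt)
Step 8: cell (4,5)='.' (+2 fires, +4 burnt)
Step 9: cell (4,5)='.' (+0 fires, +2 burnt)
  fire out at step 9

5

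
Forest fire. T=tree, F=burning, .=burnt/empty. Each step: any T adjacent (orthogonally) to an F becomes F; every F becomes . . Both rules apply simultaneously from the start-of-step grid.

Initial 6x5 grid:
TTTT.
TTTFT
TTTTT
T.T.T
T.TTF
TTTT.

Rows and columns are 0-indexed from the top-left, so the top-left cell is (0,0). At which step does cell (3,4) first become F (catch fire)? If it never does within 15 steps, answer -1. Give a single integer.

Step 1: cell (3,4)='F' (+6 fires, +2 burnt)
  -> target ignites at step 1
Step 2: cell (3,4)='.' (+6 fires, +6 burnt)
Step 3: cell (3,4)='.' (+5 fires, +6 burnt)
Step 4: cell (3,4)='.' (+3 fires, +5 burnt)
Step 5: cell (3,4)='.' (+2 fires, +3 burnt)
Step 6: cell (3,4)='.' (+1 fires, +2 burnt)
Step 7: cell (3,4)='.' (+0 fires, +1 burnt)
  fire out at step 7

1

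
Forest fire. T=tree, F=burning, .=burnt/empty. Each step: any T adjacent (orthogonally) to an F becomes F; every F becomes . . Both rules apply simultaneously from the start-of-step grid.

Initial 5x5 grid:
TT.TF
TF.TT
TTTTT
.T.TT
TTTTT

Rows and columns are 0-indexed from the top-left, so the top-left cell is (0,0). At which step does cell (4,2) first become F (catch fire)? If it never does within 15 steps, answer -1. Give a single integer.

Step 1: cell (4,2)='T' (+5 fires, +2 burnt)
Step 2: cell (4,2)='T' (+6 fires, +5 burnt)
Step 3: cell (4,2)='T' (+3 fires, +6 burnt)
Step 4: cell (4,2)='F' (+4 fires, +3 burnt)
  -> target ignites at step 4
Step 5: cell (4,2)='.' (+1 fires, +4 burnt)
Step 6: cell (4,2)='.' (+0 fires, +1 burnt)
  fire out at step 6

4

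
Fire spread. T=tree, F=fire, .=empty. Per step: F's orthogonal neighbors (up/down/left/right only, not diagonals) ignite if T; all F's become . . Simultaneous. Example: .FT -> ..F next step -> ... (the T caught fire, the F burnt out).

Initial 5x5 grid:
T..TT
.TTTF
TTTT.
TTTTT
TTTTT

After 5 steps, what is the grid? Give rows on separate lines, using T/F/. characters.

Step 1: 2 trees catch fire, 1 burn out
  T..TF
  .TTF.
  TTTT.
  TTTTT
  TTTTT
Step 2: 3 trees catch fire, 2 burn out
  T..F.
  .TF..
  TTTF.
  TTTTT
  TTTTT
Step 3: 3 trees catch fire, 3 burn out
  T....
  .F...
  TTF..
  TTTFT
  TTTTT
Step 4: 4 trees catch fire, 3 burn out
  T....
  .....
  TF...
  TTF.F
  TTTFT
Step 5: 4 trees catch fire, 4 burn out
  T....
  .....
  F....
  TF...
  TTF.F

T....
.....
F....
TF...
TTF.F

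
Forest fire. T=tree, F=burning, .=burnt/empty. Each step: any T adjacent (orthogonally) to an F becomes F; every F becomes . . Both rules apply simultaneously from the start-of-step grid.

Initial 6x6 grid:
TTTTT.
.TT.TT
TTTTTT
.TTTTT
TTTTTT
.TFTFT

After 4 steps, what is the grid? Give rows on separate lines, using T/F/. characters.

Step 1: 5 trees catch fire, 2 burn out
  TTTTT.
  .TT.TT
  TTTTTT
  .TTTTT
  TTFTFT
  .F.F.F
Step 2: 5 trees catch fire, 5 burn out
  TTTTT.
  .TT.TT
  TTTTTT
  .TFTFT
  TF.F.F
  ......
Step 3: 6 trees catch fire, 5 burn out
  TTTTT.
  .TT.TT
  TTFTFT
  .F.F.F
  F.....
  ......
Step 4: 5 trees catch fire, 6 burn out
  TTTTT.
  .TF.FT
  TF.F.F
  ......
  ......
  ......

TTTTT.
.TF.FT
TF.F.F
......
......
......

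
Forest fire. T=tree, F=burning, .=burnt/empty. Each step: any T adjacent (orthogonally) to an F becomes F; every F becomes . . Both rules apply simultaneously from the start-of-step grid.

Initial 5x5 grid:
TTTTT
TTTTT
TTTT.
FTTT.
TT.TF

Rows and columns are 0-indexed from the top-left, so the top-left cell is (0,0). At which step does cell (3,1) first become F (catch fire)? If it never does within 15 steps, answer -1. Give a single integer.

Step 1: cell (3,1)='F' (+4 fires, +2 burnt)
  -> target ignites at step 1
Step 2: cell (3,1)='.' (+5 fires, +4 burnt)
Step 3: cell (3,1)='.' (+4 fires, +5 burnt)
Step 4: cell (3,1)='.' (+3 fires, +4 burnt)
Step 5: cell (3,1)='.' (+3 fires, +3 burnt)
Step 6: cell (3,1)='.' (+1 fires, +3 burnt)
Step 7: cell (3,1)='.' (+0 fires, +1 burnt)
  fire out at step 7

1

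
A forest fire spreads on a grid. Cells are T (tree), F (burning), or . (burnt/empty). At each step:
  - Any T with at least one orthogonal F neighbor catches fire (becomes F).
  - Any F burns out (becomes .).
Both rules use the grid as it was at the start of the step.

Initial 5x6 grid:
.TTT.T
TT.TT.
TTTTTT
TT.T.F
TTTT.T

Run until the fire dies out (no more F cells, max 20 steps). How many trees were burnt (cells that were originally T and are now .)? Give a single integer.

Step 1: +2 fires, +1 burnt (F count now 2)
Step 2: +1 fires, +2 burnt (F count now 1)
Step 3: +2 fires, +1 burnt (F count now 2)
Step 4: +3 fires, +2 burnt (F count now 3)
Step 5: +3 fires, +3 burnt (F count now 3)
Step 6: +5 fires, +3 burnt (F count now 5)
Step 7: +4 fires, +5 burnt (F count now 4)
Step 8: +1 fires, +4 burnt (F count now 1)
Step 9: +0 fires, +1 burnt (F count now 0)
Fire out after step 9
Initially T: 22, now '.': 29
Total burnt (originally-T cells now '.'): 21

Answer: 21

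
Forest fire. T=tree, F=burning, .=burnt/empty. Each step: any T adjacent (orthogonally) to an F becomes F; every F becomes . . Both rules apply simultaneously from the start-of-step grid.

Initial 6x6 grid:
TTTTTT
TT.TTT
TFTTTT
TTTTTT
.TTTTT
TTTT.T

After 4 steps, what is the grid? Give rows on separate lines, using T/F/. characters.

Step 1: 4 trees catch fire, 1 burn out
  TTTTTT
  TF.TTT
  F.FTTT
  TFTTTT
  .TTTTT
  TTTT.T
Step 2: 6 trees catch fire, 4 burn out
  TFTTTT
  F..TTT
  ...FTT
  F.FTTT
  .FTTTT
  TTTT.T
Step 3: 7 trees catch fire, 6 burn out
  F.FTTT
  ...FTT
  ....FT
  ...FTT
  ..FTTT
  TFTT.T
Step 4: 7 trees catch fire, 7 burn out
  ...FTT
  ....FT
  .....F
  ....FT
  ...FTT
  F.FT.T

...FTT
....FT
.....F
....FT
...FTT
F.FT.T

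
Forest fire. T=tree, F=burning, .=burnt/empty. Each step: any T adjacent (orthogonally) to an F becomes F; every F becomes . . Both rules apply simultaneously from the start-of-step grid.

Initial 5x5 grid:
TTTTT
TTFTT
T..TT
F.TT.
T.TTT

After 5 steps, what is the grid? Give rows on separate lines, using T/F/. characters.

Step 1: 5 trees catch fire, 2 burn out
  TTFTT
  TF.FT
  F..TT
  ..TT.
  F.TTT
Step 2: 5 trees catch fire, 5 burn out
  TF.FT
  F...F
  ...FT
  ..TT.
  ..TTT
Step 3: 4 trees catch fire, 5 burn out
  F...F
  .....
  ....F
  ..TF.
  ..TTT
Step 4: 2 trees catch fire, 4 burn out
  .....
  .....
  .....
  ..F..
  ..TFT
Step 5: 2 trees catch fire, 2 burn out
  .....
  .....
  .....
  .....
  ..F.F

.....
.....
.....
.....
..F.F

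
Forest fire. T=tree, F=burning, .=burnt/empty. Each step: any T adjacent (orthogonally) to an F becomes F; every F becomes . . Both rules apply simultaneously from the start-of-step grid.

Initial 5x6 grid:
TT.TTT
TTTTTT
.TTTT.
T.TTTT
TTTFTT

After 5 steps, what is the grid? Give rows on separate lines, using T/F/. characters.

Step 1: 3 trees catch fire, 1 burn out
  TT.TTT
  TTTTTT
  .TTTT.
  T.TFTT
  TTF.FT
Step 2: 5 trees catch fire, 3 burn out
  TT.TTT
  TTTTTT
  .TTFT.
  T.F.FT
  TF...F
Step 3: 5 trees catch fire, 5 burn out
  TT.TTT
  TTTFTT
  .TF.F.
  T....F
  F.....
Step 4: 5 trees catch fire, 5 burn out
  TT.FTT
  TTF.FT
  .F....
  F.....
  ......
Step 5: 3 trees catch fire, 5 burn out
  TT..FT
  TF...F
  ......
  ......
  ......

TT..FT
TF...F
......
......
......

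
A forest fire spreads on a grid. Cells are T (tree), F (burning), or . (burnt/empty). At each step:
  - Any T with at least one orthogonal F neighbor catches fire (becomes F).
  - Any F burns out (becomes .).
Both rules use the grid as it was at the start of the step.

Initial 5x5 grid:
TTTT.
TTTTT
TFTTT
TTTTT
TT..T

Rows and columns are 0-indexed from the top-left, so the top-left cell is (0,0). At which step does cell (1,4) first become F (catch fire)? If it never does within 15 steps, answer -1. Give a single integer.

Step 1: cell (1,4)='T' (+4 fires, +1 burnt)
Step 2: cell (1,4)='T' (+7 fires, +4 burnt)
Step 3: cell (1,4)='T' (+6 fires, +7 burnt)
Step 4: cell (1,4)='F' (+3 fires, +6 burnt)
  -> target ignites at step 4
Step 5: cell (1,4)='.' (+1 fires, +3 burnt)
Step 6: cell (1,4)='.' (+0 fires, +1 burnt)
  fire out at step 6

4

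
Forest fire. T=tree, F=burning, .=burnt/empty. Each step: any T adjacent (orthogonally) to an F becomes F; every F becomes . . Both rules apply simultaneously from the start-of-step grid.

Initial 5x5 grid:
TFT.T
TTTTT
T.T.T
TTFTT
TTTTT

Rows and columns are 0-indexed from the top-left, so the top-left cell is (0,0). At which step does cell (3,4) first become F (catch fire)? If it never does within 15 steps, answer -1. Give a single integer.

Step 1: cell (3,4)='T' (+7 fires, +2 burnt)
Step 2: cell (3,4)='F' (+6 fires, +7 burnt)
  -> target ignites at step 2
Step 3: cell (3,4)='.' (+5 fires, +6 burnt)
Step 4: cell (3,4)='.' (+1 fires, +5 burnt)
Step 5: cell (3,4)='.' (+1 fires, +1 burnt)
Step 6: cell (3,4)='.' (+0 fires, +1 burnt)
  fire out at step 6

2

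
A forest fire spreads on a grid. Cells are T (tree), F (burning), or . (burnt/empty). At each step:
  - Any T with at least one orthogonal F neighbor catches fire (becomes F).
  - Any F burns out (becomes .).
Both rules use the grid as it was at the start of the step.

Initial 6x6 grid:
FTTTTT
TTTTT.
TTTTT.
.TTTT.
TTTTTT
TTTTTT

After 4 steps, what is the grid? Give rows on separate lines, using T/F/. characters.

Step 1: 2 trees catch fire, 1 burn out
  .FTTTT
  FTTTT.
  TTTTT.
  .TTTT.
  TTTTTT
  TTTTTT
Step 2: 3 trees catch fire, 2 burn out
  ..FTTT
  .FTTT.
  FTTTT.
  .TTTT.
  TTTTTT
  TTTTTT
Step 3: 3 trees catch fire, 3 burn out
  ...FTT
  ..FTT.
  .FTTT.
  .TTTT.
  TTTTTT
  TTTTTT
Step 4: 4 trees catch fire, 3 burn out
  ....FT
  ...FT.
  ..FTT.
  .FTTT.
  TTTTTT
  TTTTTT

....FT
...FT.
..FTT.
.FTTT.
TTTTTT
TTTTTT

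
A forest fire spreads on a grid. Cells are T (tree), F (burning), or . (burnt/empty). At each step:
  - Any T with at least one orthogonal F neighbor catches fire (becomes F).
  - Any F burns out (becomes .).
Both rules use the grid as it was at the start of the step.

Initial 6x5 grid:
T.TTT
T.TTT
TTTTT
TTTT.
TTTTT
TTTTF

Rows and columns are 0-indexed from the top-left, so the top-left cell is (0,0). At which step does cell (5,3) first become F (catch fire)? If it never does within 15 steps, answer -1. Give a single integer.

Step 1: cell (5,3)='F' (+2 fires, +1 burnt)
  -> target ignites at step 1
Step 2: cell (5,3)='.' (+2 fires, +2 burnt)
Step 3: cell (5,3)='.' (+3 fires, +2 burnt)
Step 4: cell (5,3)='.' (+4 fires, +3 burnt)
Step 5: cell (5,3)='.' (+5 fires, +4 burnt)
Step 6: cell (5,3)='.' (+5 fires, +5 burnt)
Step 7: cell (5,3)='.' (+3 fires, +5 burnt)
Step 8: cell (5,3)='.' (+1 fires, +3 burnt)
Step 9: cell (5,3)='.' (+1 fires, +1 burnt)
Step 10: cell (5,3)='.' (+0 fires, +1 burnt)
  fire out at step 10

1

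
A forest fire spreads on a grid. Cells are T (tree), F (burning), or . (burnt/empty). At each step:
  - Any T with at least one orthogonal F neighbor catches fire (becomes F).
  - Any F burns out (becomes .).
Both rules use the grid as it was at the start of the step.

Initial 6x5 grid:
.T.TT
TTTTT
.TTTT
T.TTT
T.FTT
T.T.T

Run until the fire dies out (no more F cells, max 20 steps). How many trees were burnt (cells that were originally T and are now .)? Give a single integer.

Step 1: +3 fires, +1 burnt (F count now 3)
Step 2: +3 fires, +3 burnt (F count now 3)
Step 3: +5 fires, +3 burnt (F count now 5)
Step 4: +3 fires, +5 burnt (F count now 3)
Step 5: +4 fires, +3 burnt (F count now 4)
Step 6: +1 fires, +4 burnt (F count now 1)
Step 7: +0 fires, +1 burnt (F count now 0)
Fire out after step 7
Initially T: 22, now '.': 27
Total burnt (originally-T cells now '.'): 19

Answer: 19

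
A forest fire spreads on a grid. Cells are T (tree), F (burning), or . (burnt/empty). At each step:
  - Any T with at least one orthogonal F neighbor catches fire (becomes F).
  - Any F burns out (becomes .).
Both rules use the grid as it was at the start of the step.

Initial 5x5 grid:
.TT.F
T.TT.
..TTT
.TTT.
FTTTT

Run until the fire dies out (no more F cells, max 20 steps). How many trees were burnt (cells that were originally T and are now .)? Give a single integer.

Answer: 14

Derivation:
Step 1: +1 fires, +2 burnt (F count now 1)
Step 2: +2 fires, +1 burnt (F count now 2)
Step 3: +2 fires, +2 burnt (F count now 2)
Step 4: +3 fires, +2 burnt (F count now 3)
Step 5: +2 fires, +3 burnt (F count now 2)
Step 6: +3 fires, +2 burnt (F count now 3)
Step 7: +1 fires, +3 burnt (F count now 1)
Step 8: +0 fires, +1 burnt (F count now 0)
Fire out after step 8
Initially T: 15, now '.': 24
Total burnt (originally-T cells now '.'): 14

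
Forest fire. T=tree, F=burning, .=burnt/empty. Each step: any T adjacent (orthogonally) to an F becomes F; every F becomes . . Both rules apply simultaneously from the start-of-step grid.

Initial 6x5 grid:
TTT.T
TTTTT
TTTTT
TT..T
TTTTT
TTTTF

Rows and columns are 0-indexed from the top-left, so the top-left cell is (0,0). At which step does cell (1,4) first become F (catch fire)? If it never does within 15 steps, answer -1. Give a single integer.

Step 1: cell (1,4)='T' (+2 fires, +1 burnt)
Step 2: cell (1,4)='T' (+3 fires, +2 burnt)
Step 3: cell (1,4)='T' (+3 fires, +3 burnt)
Step 4: cell (1,4)='F' (+4 fires, +3 burnt)
  -> target ignites at step 4
Step 5: cell (1,4)='.' (+5 fires, +4 burnt)
Step 6: cell (1,4)='.' (+3 fires, +5 burnt)
Step 7: cell (1,4)='.' (+3 fires, +3 burnt)
Step 8: cell (1,4)='.' (+2 fires, +3 burnt)
Step 9: cell (1,4)='.' (+1 fires, +2 burnt)
Step 10: cell (1,4)='.' (+0 fires, +1 burnt)
  fire out at step 10

4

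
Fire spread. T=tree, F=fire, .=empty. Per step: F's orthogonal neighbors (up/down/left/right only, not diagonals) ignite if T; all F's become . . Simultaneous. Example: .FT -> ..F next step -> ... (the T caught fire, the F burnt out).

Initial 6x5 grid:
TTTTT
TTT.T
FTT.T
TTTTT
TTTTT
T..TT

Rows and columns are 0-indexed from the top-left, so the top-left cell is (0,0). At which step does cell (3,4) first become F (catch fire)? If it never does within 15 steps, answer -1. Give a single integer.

Step 1: cell (3,4)='T' (+3 fires, +1 burnt)
Step 2: cell (3,4)='T' (+5 fires, +3 burnt)
Step 3: cell (3,4)='T' (+5 fires, +5 burnt)
Step 4: cell (3,4)='T' (+3 fires, +5 burnt)
Step 5: cell (3,4)='F' (+3 fires, +3 burnt)
  -> target ignites at step 5
Step 6: cell (3,4)='.' (+4 fires, +3 burnt)
Step 7: cell (3,4)='.' (+2 fires, +4 burnt)
Step 8: cell (3,4)='.' (+0 fires, +2 burnt)
  fire out at step 8

5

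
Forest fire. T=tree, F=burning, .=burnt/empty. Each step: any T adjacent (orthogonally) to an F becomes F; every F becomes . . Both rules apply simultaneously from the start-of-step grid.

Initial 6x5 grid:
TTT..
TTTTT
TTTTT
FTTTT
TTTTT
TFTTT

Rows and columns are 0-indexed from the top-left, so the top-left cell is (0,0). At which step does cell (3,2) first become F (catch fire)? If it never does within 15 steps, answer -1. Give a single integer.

Step 1: cell (3,2)='T' (+6 fires, +2 burnt)
Step 2: cell (3,2)='F' (+5 fires, +6 burnt)
  -> target ignites at step 2
Step 3: cell (3,2)='.' (+6 fires, +5 burnt)
Step 4: cell (3,2)='.' (+5 fires, +6 burnt)
Step 5: cell (3,2)='.' (+3 fires, +5 burnt)
Step 6: cell (3,2)='.' (+1 fires, +3 burnt)
Step 7: cell (3,2)='.' (+0 fires, +1 burnt)
  fire out at step 7

2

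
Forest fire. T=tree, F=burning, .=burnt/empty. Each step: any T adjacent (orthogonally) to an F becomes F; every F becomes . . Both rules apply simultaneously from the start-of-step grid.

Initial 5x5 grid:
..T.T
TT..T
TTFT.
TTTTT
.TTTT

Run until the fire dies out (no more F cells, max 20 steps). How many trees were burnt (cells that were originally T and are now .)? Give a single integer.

Step 1: +3 fires, +1 burnt (F count now 3)
Step 2: +5 fires, +3 burnt (F count now 5)
Step 3: +5 fires, +5 burnt (F count now 5)
Step 4: +1 fires, +5 burnt (F count now 1)
Step 5: +0 fires, +1 burnt (F count now 0)
Fire out after step 5
Initially T: 17, now '.': 22
Total burnt (originally-T cells now '.'): 14

Answer: 14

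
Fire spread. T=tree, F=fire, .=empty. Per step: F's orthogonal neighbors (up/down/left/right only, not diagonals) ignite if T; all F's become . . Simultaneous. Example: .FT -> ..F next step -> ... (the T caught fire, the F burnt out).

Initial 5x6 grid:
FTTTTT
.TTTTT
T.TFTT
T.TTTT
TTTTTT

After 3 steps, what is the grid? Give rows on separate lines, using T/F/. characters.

Step 1: 5 trees catch fire, 2 burn out
  .FTTTT
  .TTFTT
  T.F.FT
  T.TFTT
  TTTTTT
Step 2: 9 trees catch fire, 5 burn out
  ..FFTT
  .FF.FT
  T....F
  T.F.FT
  TTTFTT
Step 3: 5 trees catch fire, 9 burn out
  ....FT
  .....F
  T.....
  T....F
  TTF.FT

....FT
.....F
T.....
T....F
TTF.FT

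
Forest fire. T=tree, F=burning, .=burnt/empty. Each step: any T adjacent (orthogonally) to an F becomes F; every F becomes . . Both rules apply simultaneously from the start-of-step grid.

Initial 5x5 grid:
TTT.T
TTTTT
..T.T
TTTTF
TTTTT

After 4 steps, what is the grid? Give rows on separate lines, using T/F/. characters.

Step 1: 3 trees catch fire, 1 burn out
  TTT.T
  TTTTT
  ..T.F
  TTTF.
  TTTTF
Step 2: 3 trees catch fire, 3 burn out
  TTT.T
  TTTTF
  ..T..
  TTF..
  TTTF.
Step 3: 5 trees catch fire, 3 burn out
  TTT.F
  TTTF.
  ..F..
  TF...
  TTF..
Step 4: 3 trees catch fire, 5 burn out
  TTT..
  TTF..
  .....
  F....
  TF...

TTT..
TTF..
.....
F....
TF...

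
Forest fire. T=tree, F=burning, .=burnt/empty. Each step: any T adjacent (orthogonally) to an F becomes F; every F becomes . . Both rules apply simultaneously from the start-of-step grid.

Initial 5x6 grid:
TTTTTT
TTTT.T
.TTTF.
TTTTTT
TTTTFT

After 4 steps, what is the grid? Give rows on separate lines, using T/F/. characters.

Step 1: 4 trees catch fire, 2 burn out
  TTTTTT
  TTTT.T
  .TTF..
  TTTTFT
  TTTF.F
Step 2: 5 trees catch fire, 4 burn out
  TTTTTT
  TTTF.T
  .TF...
  TTTF.F
  TTF...
Step 3: 5 trees catch fire, 5 burn out
  TTTFTT
  TTF..T
  .F....
  TTF...
  TF....
Step 4: 5 trees catch fire, 5 burn out
  TTF.FT
  TF...T
  ......
  TF....
  F.....

TTF.FT
TF...T
......
TF....
F.....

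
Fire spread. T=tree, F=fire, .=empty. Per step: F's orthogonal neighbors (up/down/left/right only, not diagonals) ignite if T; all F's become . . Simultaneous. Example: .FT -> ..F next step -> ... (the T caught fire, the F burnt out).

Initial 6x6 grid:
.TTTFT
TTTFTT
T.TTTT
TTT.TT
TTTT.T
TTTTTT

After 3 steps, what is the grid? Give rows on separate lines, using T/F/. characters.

Step 1: 5 trees catch fire, 2 burn out
  .TTF.F
  TTF.FT
  T.TFTT
  TTT.TT
  TTTT.T
  TTTTTT
Step 2: 5 trees catch fire, 5 burn out
  .TF...
  TF...F
  T.F.FT
  TTT.TT
  TTTT.T
  TTTTTT
Step 3: 5 trees catch fire, 5 burn out
  .F....
  F.....
  T....F
  TTF.FT
  TTTT.T
  TTTTTT

.F....
F.....
T....F
TTF.FT
TTTT.T
TTTTTT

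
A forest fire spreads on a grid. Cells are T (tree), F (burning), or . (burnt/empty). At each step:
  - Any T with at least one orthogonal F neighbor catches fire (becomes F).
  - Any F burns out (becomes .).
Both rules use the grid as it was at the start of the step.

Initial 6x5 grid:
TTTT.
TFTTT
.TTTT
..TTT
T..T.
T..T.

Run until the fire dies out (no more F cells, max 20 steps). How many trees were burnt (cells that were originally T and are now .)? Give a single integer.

Answer: 17

Derivation:
Step 1: +4 fires, +1 burnt (F count now 4)
Step 2: +4 fires, +4 burnt (F count now 4)
Step 3: +4 fires, +4 burnt (F count now 4)
Step 4: +2 fires, +4 burnt (F count now 2)
Step 5: +2 fires, +2 burnt (F count now 2)
Step 6: +1 fires, +2 burnt (F count now 1)
Step 7: +0 fires, +1 burnt (F count now 0)
Fire out after step 7
Initially T: 19, now '.': 28
Total burnt (originally-T cells now '.'): 17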